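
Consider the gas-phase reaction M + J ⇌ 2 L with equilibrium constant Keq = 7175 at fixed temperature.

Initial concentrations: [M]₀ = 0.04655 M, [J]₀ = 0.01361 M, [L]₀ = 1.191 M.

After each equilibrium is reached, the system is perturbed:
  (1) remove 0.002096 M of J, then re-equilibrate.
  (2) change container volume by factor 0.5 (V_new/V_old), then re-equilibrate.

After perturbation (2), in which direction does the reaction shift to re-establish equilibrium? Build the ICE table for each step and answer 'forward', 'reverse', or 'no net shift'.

Direction: no net shift

Q₀ = 2239 vs Keq = 7175 ⇒ Q<K, forward
Step 1:
                    M           J           L
  init        0.04655     0.01361       1.191
  Δ         -0.008297   -0.008297     0.01659
  eq          0.03825    0.005313       1.208
  solve Keq expr → x = 0.008297; check Q = 7175
Then remove 0.002096 M of J.
Step 2:
                    M           J           L
  init        0.03825    0.003217       1.208
  Δ          0.001824    0.001824   -0.003647
  eq          0.04008    0.005041       1.204
  solve Keq expr → x = -0.001824; check Q = 7175
Then change container volume by factor 0.5 (V_new/V_old).
Step 3:
                    M           J           L
  init        0.08015     0.01008       2.408
  Δ                 0           0           0
  eq          0.08015     0.01008       2.408
  solve Keq expr → x = 0; check Q = 7175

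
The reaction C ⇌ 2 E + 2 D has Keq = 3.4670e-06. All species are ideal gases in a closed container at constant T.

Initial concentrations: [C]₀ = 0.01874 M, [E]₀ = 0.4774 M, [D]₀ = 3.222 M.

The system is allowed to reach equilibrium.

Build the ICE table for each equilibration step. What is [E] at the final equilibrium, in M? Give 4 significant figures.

Q₀ = 126.3 vs Keq = 3.4670e-06 ⇒ Q>K, reverse
Step 1:
                  C         E         D
  I         0.01874    0.4774     3.222
  C          0.2385   -0.4771   -0.4771
  E          0.2573 3.4406e-04     2.745
  solve Keq expr → x = -0.2385; check Q = 3.4670e-06

[E]_eq = 3.4406e-04 M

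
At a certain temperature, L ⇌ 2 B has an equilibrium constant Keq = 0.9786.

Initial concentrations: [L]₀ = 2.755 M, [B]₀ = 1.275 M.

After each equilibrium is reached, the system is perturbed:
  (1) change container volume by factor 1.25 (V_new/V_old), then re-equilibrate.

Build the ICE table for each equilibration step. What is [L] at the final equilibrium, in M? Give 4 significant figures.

Q₀ = 0.5901 vs Keq = 0.9786 ⇒ Q<K, forward
Step 1:
                   L          B
  init         2.755      1.275
  Δ          -0.1594     0.3188
  eq           2.596      1.594
  solve Keq expr → x = 0.1594; check Q = 0.9786
Then change container volume by factor 1.25 (V_new/V_old).
Step 2:
                   L          B
  init         2.076      1.275
  Δ         -0.06415     0.1283
  eq           2.012      1.403
  solve Keq expr → x = 0.06415; check Q = 0.9786

[L]_eq = 2.012 M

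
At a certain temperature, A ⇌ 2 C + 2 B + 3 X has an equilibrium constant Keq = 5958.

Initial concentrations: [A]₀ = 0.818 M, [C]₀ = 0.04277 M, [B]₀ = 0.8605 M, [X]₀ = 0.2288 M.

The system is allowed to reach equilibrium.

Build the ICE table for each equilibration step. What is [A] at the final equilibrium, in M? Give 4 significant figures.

Q₀ = 1.9833e-05 vs Keq = 5958 ⇒ Q<K, forward
Step 1:
                   A          C          B          X
  Initial      0.818    0.04277     0.8605     0.2288
  Change     -0.7764      1.553      1.553      2.329
  Equil      0.04164      1.595      2.413      2.558
  solve Keq expr → x = 0.7764; check Q = 5958

[A]_eq = 0.04164 M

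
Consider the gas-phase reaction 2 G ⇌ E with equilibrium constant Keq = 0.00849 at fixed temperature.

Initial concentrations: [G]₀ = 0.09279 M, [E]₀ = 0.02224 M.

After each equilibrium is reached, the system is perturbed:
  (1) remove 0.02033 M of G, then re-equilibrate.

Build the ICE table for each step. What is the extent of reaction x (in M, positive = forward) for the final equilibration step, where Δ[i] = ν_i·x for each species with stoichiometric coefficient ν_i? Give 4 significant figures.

Q₀ = 2.583 vs Keq = 0.00849 ⇒ Q>K, reverse
Step 1:
                    G           E
  init        0.09279     0.02224
  Δ           0.04416    -0.02208
  eq            0.137  1.5924e-04
  solve Keq expr → x = -0.02208; check Q = 0.00849
Then remove 0.02033 M of G.
Step 2:
                    G           E
  init         0.1166  1.5924e-04
  Δ        8.7189e-05 -4.3594e-05
  eq           0.1167  1.1564e-04
  solve Keq expr → x = -4.3594e-05; check Q = 0.00849

x = -4.3594e-05 M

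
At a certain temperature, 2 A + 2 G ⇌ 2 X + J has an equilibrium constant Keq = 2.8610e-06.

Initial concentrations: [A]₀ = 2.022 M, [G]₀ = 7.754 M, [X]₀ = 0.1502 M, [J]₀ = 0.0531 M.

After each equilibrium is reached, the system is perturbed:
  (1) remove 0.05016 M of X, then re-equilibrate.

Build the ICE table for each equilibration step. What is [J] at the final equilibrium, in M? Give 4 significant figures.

Q₀ = 4.8733e-06 vs Keq = 2.8610e-06 ⇒ Q>K, reverse
Step 1:
                  A         G         X         J
  Initial     2.022     7.754    0.1502    0.0531
  Change    0.02047   0.02047  -0.02047  -0.01024
  Equil       2.042     7.774    0.1297   0.04286
  solve Keq expr → x = -0.01024; check Q = 2.8610e-06
Then remove 0.05016 M of X.
Step 2:
                  A         G         X         J
  Initial     2.042     7.774   0.07957   0.04286
  Change   -0.03001  -0.03001   0.03001   0.01501
  Equil       2.012     7.744    0.1096   0.05787
  solve Keq expr → x = 0.01501; check Q = 2.8610e-06

[J]_eq = 0.05787 M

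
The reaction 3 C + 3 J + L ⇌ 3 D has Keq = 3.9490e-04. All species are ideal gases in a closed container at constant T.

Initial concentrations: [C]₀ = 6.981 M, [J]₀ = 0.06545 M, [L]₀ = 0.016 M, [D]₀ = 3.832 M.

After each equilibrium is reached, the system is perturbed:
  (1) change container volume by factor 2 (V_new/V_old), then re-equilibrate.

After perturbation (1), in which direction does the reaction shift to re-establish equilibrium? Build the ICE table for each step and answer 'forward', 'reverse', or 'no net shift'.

Q₀ = 3.6870e+04 vs Keq = 3.9490e-04 ⇒ Q>K, reverse
Step 1:
                  C         J         L         D
  Initial     6.981   0.06545     0.016     3.832
  Change      2.324     2.324    0.7746    -2.324
  Equil       9.305     2.389    0.7906     1.508
  solve Keq expr → x = -0.7746; check Q = 3.9490e-04
Then change container volume by factor 2 (V_new/V_old).
Step 2:
                  C         J         L         D
  Initial     4.652     1.195    0.3953    0.7541
  Change     0.3166    0.3166    0.1055   -0.3166
  Equil       4.969     1.511    0.5008    0.4375
  solve Keq expr → x = -0.1055; check Q = 3.9490e-04

Direction: reverse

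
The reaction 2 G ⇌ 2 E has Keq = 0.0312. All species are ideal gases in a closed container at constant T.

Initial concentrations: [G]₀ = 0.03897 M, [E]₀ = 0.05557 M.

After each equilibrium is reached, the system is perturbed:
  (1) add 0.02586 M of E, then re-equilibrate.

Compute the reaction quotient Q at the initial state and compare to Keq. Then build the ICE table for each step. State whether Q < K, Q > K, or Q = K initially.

Q₀ = 2.033; Q > K (proceeds reverse)

Q₀ = 2.033 vs Keq = 0.0312 ⇒ Q>K, reverse
Step 1:
                  G         E
  I         0.03897   0.05557
  C         0.04138  -0.04138
  E         0.08035   0.01419
  solve Keq expr → x = -0.02069; check Q = 0.0312
Then add 0.02586 M of E.
Step 2:
                  G         E
  I         0.08035   0.04005
  C         0.02198  -0.02198
  E          0.1023   0.01807
  solve Keq expr → x = -0.01099; check Q = 0.0312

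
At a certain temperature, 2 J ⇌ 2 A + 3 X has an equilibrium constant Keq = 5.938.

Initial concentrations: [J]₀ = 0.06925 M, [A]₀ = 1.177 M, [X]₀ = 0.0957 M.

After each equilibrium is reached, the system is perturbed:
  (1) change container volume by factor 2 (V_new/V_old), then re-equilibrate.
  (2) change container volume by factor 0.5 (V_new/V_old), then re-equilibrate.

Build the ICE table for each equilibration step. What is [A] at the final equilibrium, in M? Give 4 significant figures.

[A]_eq = 1.216 M

Q₀ = 0.2532 vs Keq = 5.938 ⇒ Q<K, forward
Step 1:
                  J         A         X
  Initial   0.06925     1.177    0.0957
  Change   -0.03902   0.03902   0.05853
  Equil     0.03023     1.216    0.1542
  solve Keq expr → x = 0.01951; check Q = 5.938
Then change container volume by factor 2 (V_new/V_old).
Step 2:
                  J         A         X
  Initial   0.01511     0.608   0.07712
  Change  -0.008329  0.008329   0.01249
  Equil    0.006785    0.6163   0.08961
  solve Keq expr → x = 0.004164; check Q = 5.938
Then change container volume by factor 0.5 (V_new/V_old).
Step 3:
                  J         A         X
  Initial   0.01357     1.233    0.1792
  Change    0.01666  -0.01666  -0.02499
  Equil     0.03023     1.216    0.1542
  solve Keq expr → x = -0.008329; check Q = 5.938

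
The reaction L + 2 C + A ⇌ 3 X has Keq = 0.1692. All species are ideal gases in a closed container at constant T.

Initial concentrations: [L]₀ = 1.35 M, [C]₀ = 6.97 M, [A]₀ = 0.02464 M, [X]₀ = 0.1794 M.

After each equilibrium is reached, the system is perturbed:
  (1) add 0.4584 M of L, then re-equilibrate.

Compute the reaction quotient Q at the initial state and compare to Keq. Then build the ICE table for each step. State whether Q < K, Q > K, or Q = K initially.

Q₀ = 0.003573 vs Keq = 0.1692 ⇒ Q<K, forward
Step 1:
                    L           C           A           X
  I              1.35        6.97     0.02464      0.1794
  C          -0.02321    -0.04641    -0.02321     0.06962
  E             1.327       6.924    0.001435       0.249
  solve Keq expr → x = 0.02321; check Q = 0.1692
Then add 0.4584 M of L.
Step 2:
                    L           C           A           X
  I             1.785       6.924    0.001435       0.249
  C       -3.5429e-04 -7.0859e-04 -3.5429e-04    0.001063
  E             1.785       6.923    0.001081      0.2501
  solve Keq expr → x = 3.5429e-04; check Q = 0.1692

Q₀ = 0.003573; Q < K (proceeds forward)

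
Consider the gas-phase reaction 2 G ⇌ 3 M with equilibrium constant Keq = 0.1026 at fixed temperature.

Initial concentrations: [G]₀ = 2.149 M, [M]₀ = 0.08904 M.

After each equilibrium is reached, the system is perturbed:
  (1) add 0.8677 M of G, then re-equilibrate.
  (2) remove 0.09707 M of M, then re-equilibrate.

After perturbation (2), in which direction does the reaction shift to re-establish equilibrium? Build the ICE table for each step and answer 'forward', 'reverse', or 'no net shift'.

Q₀ = 1.5286e-04 vs Keq = 0.1026 ⇒ Q<K, forward
Step 1:
                   G          M
  I            2.149    0.08904
  C          -0.3946     0.5919
  E            1.754      0.681
  solve Keq expr → x = 0.1973; check Q = 0.1026
Then add 0.8677 M of G.
Step 2:
                   G          M
  I            2.622      0.681
  C          -0.1211     0.1816
  E            2.501     0.8626
  solve Keq expr → x = 0.06053; check Q = 0.1026
Then remove 0.09707 M of M.
Step 3:
                   G          M
  I            2.501     0.7655
  C         -0.05608    0.08413
  E            2.445     0.8496
  solve Keq expr → x = 0.02804; check Q = 0.1026

Direction: forward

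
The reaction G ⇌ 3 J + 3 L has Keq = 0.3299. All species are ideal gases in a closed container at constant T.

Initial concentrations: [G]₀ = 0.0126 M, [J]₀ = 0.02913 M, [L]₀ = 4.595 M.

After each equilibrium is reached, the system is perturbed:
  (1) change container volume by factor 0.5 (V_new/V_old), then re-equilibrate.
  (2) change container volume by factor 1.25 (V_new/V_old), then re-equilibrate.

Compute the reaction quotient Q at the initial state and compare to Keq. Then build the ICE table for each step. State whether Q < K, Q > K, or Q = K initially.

Q₀ = 0.1903 vs Keq = 0.3299 ⇒ Q<K, forward
Step 1:
                   G          J          L
  I           0.0126    0.02913      4.595
  C        -0.001471   0.004412   0.004412
  E          0.01113    0.03354      4.599
  solve Keq expr → x = 0.001471; check Q = 0.3299
Then change container volume by factor 0.5 (V_new/V_old).
Step 2:
                   G          J          L
  I          0.02226    0.06708      9.199
  C          0.01403    -0.0421    -0.0421
  E          0.03629    0.02498      9.157
  solve Keq expr → x = -0.01403; check Q = 0.3299
Then change container volume by factor 1.25 (V_new/V_old).
Step 3:
                   G          J          L
  I          0.02903    0.01999      7.325
  C        -0.002684   0.008051   0.008051
  E          0.02635    0.02804      7.333
  solve Keq expr → x = 0.002684; check Q = 0.3299

Q₀ = 0.1903; Q < K (proceeds forward)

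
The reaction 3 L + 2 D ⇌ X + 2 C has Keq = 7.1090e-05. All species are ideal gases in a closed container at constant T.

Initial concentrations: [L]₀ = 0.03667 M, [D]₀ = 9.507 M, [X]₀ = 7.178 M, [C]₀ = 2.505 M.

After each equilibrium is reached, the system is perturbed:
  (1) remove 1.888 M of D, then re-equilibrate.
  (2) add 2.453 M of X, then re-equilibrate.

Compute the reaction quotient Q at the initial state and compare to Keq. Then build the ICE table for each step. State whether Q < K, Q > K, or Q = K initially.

Q₀ = 1.0106e+04 vs Keq = 7.1090e-05 ⇒ Q>K, reverse
Step 1:
                  L         D         X         C
  init      0.03667     9.507     7.178     2.505
  Δ           3.376     2.251    -1.125    -2.251
  eq          3.413     11.76     6.053    0.2541
  solve Keq expr → x = -1.125; check Q = 7.1090e-05
Then remove 1.888 M of D.
Step 2:
                  L         D         X         C
  init        3.413      9.87     6.053    0.2541
  Δ          0.0522    0.0348   -0.0174   -0.0348
  eq          3.465     9.905     6.035    0.2193
  solve Keq expr → x = -0.0174; check Q = 7.1090e-05
Then add 2.453 M of X.
Step 3:
                  L         D         X         C
  init        3.465     9.905     8.488    0.2193
  Δ         0.04504   0.03003  -0.01501  -0.03003
  eq           3.51     9.935     8.473    0.1893
  solve Keq expr → x = -0.01501; check Q = 7.1090e-05

Q₀ = 1.0106e+04; Q > K (proceeds reverse)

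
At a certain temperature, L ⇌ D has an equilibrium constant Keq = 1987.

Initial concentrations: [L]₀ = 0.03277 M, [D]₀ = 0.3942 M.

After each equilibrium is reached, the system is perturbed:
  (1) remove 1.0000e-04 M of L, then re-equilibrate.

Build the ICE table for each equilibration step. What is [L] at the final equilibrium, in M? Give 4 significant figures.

[L]_eq = 2.1472e-04 M

Q₀ = 12.03 vs Keq = 1987 ⇒ Q<K, forward
Step 1:
                  L         D
  Initial   0.03277    0.3942
  Change   -0.03256   0.03256
  Equil   2.1477e-04    0.4268
  solve Keq expr → x = 0.03256; check Q = 1987
Then remove 1.0000e-04 M of L.
Step 2:
                  L         D
  Initial 1.1477e-04    0.4268
  Change  9.9950e-05 -9.9950e-05
  Equil   2.1472e-04    0.4267
  solve Keq expr → x = -9.9950e-05; check Q = 1987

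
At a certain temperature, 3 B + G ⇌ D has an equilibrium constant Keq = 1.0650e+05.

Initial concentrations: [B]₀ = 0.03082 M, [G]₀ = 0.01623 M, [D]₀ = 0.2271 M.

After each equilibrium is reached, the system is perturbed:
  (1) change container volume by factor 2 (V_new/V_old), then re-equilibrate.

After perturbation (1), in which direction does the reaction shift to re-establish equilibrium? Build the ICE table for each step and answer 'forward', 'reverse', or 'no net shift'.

Direction: reverse

Q₀ = 4.7797e+05 vs Keq = 1.0650e+05 ⇒ Q>K, reverse
Step 1:
                  B         G         D
  I         0.03082   0.01623    0.2271
  C         0.01525  0.005085 -0.005085
  E         0.04607   0.02131     0.222
  solve Keq expr → x = -0.005085; check Q = 1.0650e+05
Then change container volume by factor 2 (V_new/V_old).
Step 2:
                  B         G         D
  I         0.02304   0.01066     0.111
  C         0.01642  0.005474 -0.005474
  E         0.03946   0.01613    0.1055
  solve Keq expr → x = -0.005474; check Q = 1.0650e+05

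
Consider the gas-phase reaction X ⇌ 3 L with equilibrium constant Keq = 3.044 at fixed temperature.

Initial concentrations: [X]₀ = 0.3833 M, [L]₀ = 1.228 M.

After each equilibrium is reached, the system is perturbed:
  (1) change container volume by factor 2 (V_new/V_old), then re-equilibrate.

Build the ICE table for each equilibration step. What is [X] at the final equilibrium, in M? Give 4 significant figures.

[X]_eq = 0.1434 M

Q₀ = 4.831 vs Keq = 3.044 ⇒ Q>K, reverse
Step 1:
                  X         L
  init       0.3833     1.228
  Δ         0.04515   -0.1354
  eq         0.4284     1.093
  solve Keq expr → x = -0.04515; check Q = 3.044
Then change container volume by factor 2 (V_new/V_old).
Step 2:
                  X         L
  init       0.2142    0.5463
  Δ        -0.07079    0.2124
  eq         0.1434    0.7586
  solve Keq expr → x = 0.07079; check Q = 3.044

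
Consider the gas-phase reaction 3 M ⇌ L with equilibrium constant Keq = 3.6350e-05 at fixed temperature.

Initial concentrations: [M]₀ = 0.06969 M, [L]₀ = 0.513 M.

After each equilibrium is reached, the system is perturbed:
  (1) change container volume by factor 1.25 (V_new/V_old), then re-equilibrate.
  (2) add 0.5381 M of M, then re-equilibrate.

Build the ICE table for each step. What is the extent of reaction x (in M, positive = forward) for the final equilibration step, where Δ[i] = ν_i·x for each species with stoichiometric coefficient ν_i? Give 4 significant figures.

Q₀ = 1516 vs Keq = 3.6350e-05 ⇒ Q>K, reverse
Step 1:
                    M           L
  Initial     0.06969       0.513
  Change        1.539     -0.5128
  Equil         1.608  1.5120e-04
  solve Keq expr → x = -0.5128; check Q = 3.6350e-05
Then change container volume by factor 1.25 (V_new/V_old).
Step 2:
                    M           L
  Initial       1.287  1.2096e-04
  Change   1.3057e-04 -4.3522e-05
  Equil         1.287  7.7438e-05
  solve Keq expr → x = -4.3522e-05; check Q = 3.6350e-05
Then add 0.5381 M of M.
Step 3:
                    M           L
  Initial       1.825  7.7438e-05
  Change  -4.2987e-04  1.4329e-04
  Equil         1.824  2.2073e-04
  solve Keq expr → x = 1.4329e-04; check Q = 3.6350e-05

x = 1.4329e-04 M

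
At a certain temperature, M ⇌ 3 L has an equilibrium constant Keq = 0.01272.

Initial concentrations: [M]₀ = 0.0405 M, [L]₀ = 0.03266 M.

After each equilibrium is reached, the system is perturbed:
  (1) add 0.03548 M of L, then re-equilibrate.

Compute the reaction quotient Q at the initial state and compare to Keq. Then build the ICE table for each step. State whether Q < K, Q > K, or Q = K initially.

Q₀ = 8.6019e-04; Q < K (proceeds forward)

Q₀ = 8.6019e-04 vs Keq = 0.01272 ⇒ Q<K, forward
Step 1:
                    M           L
  init         0.0405     0.03266
  Δ          -0.01269     0.03806
  eq          0.02781     0.07072
  solve Keq expr → x = 0.01269; check Q = 0.01272
Then add 0.03548 M of L.
Step 2:
                    M           L
  init        0.02781      0.1062
  Δ          0.009419    -0.02826
  eq          0.03723     0.07795
  solve Keq expr → x = -0.009419; check Q = 0.01272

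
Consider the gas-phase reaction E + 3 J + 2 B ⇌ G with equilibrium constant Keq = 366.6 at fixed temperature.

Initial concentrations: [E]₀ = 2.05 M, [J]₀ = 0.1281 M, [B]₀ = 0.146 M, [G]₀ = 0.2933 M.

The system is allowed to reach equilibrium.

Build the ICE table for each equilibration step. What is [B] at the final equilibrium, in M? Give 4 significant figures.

[B]_eq = 0.1987 M

Q₀ = 3193 vs Keq = 366.6 ⇒ Q>K, reverse
Step 1:
                    E           J           B           G
  init           2.05      0.1281       0.146      0.2933
  Δ           0.02634     0.07902     0.05268    -0.02634
  eq            2.076      0.2071      0.1987       0.267
  solve Keq expr → x = -0.02634; check Q = 366.6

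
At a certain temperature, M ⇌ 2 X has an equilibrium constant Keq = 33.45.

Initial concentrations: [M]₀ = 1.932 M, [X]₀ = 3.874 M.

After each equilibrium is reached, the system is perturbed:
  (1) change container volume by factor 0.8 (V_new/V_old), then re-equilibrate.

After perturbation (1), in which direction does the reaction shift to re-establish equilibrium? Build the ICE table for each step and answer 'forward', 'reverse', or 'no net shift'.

Direction: reverse

Q₀ = 7.768 vs Keq = 33.45 ⇒ Q<K, forward
Step 1:
                    M           X
  I             1.932       3.874
  C           -0.9413       1.883
  E            0.9907       5.757
  solve Keq expr → x = 0.9413; check Q = 33.45
Then change container volume by factor 0.8 (V_new/V_old).
Step 2:
                    M           X
  I             1.238       7.196
  C            0.1682     -0.3364
  E             1.407       6.859
  solve Keq expr → x = -0.1682; check Q = 33.45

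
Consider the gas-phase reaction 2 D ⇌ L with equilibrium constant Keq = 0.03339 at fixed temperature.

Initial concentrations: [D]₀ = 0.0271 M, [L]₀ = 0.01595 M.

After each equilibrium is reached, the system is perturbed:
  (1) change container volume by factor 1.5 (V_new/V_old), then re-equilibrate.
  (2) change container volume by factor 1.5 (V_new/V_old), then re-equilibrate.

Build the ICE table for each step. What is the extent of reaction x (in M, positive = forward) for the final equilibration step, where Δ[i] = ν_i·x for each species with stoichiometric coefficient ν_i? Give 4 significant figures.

Q₀ = 21.72 vs Keq = 0.03339 ⇒ Q>K, reverse
Step 1:
                   D          L
  I           0.0271    0.01595
  C          0.03167   -0.01583
  E          0.05877 1.1532e-04
  solve Keq expr → x = -0.01583; check Q = 0.03339
Then change container volume by factor 1.5 (V_new/V_old).
Step 2:
                   D          L
  I          0.03918 7.6882e-05
  C       5.0988e-05 -2.5494e-05
  E          0.03923 5.1388e-05
  solve Keq expr → x = -2.5494e-05; check Q = 0.03339
Then change container volume by factor 1.5 (V_new/V_old).
Step 3:
                   D          L
  I          0.02615 3.4259e-05
  C       2.2760e-05 -1.1380e-05
  E          0.02618 2.2879e-05
  solve Keq expr → x = -1.1380e-05; check Q = 0.03339

x = -1.1380e-05 M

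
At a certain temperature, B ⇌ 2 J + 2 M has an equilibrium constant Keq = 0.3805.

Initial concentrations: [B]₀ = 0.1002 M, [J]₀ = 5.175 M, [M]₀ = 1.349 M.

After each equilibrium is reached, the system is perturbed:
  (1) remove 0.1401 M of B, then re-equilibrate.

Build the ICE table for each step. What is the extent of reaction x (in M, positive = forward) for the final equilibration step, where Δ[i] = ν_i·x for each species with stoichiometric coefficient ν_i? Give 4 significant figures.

x = -0.006325 M

Q₀ = 486.4 vs Keq = 0.3805 ⇒ Q>K, reverse
Step 1:
                  B         J         M
  Initial    0.1002     5.175     1.349
  Change     0.6089    -1.218    -1.218
  Equil      0.7091     3.957    0.1313
  solve Keq expr → x = -0.6089; check Q = 0.3805
Then remove 0.1401 M of B.
Step 2:
                  B         J         M
  Initial     0.569     3.957    0.1313
  Change   0.006325  -0.01265  -0.01265
  Equil      0.5753     3.945    0.1186
  solve Keq expr → x = -0.006325; check Q = 0.3805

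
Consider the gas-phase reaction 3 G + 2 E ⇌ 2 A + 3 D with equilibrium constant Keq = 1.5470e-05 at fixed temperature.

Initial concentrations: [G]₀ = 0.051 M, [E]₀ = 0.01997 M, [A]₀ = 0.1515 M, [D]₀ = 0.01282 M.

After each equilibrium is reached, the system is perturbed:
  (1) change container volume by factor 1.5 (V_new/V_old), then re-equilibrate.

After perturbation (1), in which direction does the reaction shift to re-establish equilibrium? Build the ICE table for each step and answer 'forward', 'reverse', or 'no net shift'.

Direction: no net shift

Q₀ = 0.9142 vs Keq = 1.5470e-05 ⇒ Q>K, reverse
Step 1:
                  G         E         A         D
  Initial     0.051   0.01997    0.1515   0.01282
  Change    0.01229  0.008191 -0.008191  -0.01229
  Equil     0.06329   0.02816    0.1433 5.3301e-04
  solve Keq expr → x = -0.004096; check Q = 1.5470e-05
Then change container volume by factor 1.5 (V_new/V_old).
Step 2:
                  G         E         A         D
  Initial   0.04219   0.01877   0.09554 3.5534e-04
  Change          0         0         0         0
  Equil     0.04219   0.01877   0.09554 3.5534e-04
  solve Keq expr → x = 0; check Q = 1.5470e-05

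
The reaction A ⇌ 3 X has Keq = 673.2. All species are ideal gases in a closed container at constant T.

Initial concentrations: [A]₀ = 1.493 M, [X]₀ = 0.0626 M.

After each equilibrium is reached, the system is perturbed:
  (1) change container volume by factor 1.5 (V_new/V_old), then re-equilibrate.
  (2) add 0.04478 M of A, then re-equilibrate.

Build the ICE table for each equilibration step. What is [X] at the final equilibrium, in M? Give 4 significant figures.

Q₀ = 1.6431e-04 vs Keq = 673.2 ⇒ Q<K, forward
Step 1:
                   A          X
  I            1.493     0.0626
  C           -1.382      4.147
  E           0.1108      4.209
  solve Keq expr → x = 1.382; check Q = 673.2
Then change container volume by factor 1.5 (V_new/V_old).
Step 2:
                   A          X
  I          0.07385      2.806
  C         -0.03698     0.1109
  E          0.03687      2.917
  solve Keq expr → x = 0.03698; check Q = 673.2
Then add 0.04478 M of A.
Step 3:
                   A          X
  I          0.08165      2.917
  C         -0.04004     0.1201
  E          0.04162      3.037
  solve Keq expr → x = 0.04004; check Q = 673.2

[X]_eq = 3.037 M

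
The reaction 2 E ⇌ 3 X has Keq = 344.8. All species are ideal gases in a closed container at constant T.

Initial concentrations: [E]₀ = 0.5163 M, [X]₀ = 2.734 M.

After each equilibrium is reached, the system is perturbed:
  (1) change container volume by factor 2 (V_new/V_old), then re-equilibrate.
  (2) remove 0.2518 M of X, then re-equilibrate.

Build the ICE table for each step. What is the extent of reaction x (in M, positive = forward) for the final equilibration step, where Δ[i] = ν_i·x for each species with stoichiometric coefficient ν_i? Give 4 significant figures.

x = 0.01079 M

Q₀ = 76.66 vs Keq = 344.8 ⇒ Q<K, forward
Step 1:
                    E           X
  init         0.5163       2.734
  Δ           -0.2262      0.3392
  eq           0.2901       3.073
  solve Keq expr → x = 0.1131; check Q = 344.8
Then change container volume by factor 2 (V_new/V_old).
Step 2:
                    E           X
  init         0.1451       1.537
  Δ           -0.0369     0.05535
  eq           0.1082       1.592
  solve Keq expr → x = 0.01845; check Q = 344.8
Then remove 0.2518 M of X.
Step 3:
                    E           X
  init         0.1082        1.34
  Δ          -0.02158     0.03236
  eq           0.0866       1.373
  solve Keq expr → x = 0.01079; check Q = 344.8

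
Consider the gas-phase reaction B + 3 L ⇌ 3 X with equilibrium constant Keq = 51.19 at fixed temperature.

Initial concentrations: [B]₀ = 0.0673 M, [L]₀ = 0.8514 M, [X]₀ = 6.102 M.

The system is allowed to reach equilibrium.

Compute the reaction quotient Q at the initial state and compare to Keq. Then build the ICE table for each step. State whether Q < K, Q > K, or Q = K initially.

Q₀ = 5470; Q > K (proceeds reverse)

Q₀ = 5470 vs Keq = 51.19 ⇒ Q>K, reverse
Step 1:
                   B          L          X
  I           0.0673     0.8514      6.102
  C           0.3356      1.007     -1.007
  E           0.4029      1.858      5.095
  solve Keq expr → x = -0.3356; check Q = 51.19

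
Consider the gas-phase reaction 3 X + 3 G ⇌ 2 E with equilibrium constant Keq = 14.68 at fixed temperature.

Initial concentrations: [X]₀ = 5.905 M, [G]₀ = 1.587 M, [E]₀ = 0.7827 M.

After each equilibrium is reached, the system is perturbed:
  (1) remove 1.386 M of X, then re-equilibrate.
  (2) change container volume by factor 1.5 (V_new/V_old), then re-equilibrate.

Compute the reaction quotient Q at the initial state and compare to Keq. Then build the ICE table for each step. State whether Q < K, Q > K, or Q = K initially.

Q₀ = 7.4439e-04 vs Keq = 14.68 ⇒ Q<K, forward
Step 1:
                  X         G         E
  init        5.905     1.587    0.7827
  Δ          -1.454    -1.454    0.9691
  eq          4.451    0.1333     1.752
  solve Keq expr → x = 0.4846; check Q = 14.68
Then remove 1.386 M of X.
Step 2:
                  X         G         E
  init        3.065    0.1333     1.752
  Δ         0.05429   0.05429  -0.03619
  eq           3.12    0.1876     1.716
  solve Keq expr → x = -0.0181; check Q = 14.68
Then change container volume by factor 1.5 (V_new/V_old).
Step 3:
                  X         G         E
  init         2.08    0.1251     1.144
  Δ         0.07596   0.07596  -0.05064
  eq          2.156     0.201     1.093
  solve Keq expr → x = -0.02532; check Q = 14.68

Q₀ = 7.4439e-04; Q < K (proceeds forward)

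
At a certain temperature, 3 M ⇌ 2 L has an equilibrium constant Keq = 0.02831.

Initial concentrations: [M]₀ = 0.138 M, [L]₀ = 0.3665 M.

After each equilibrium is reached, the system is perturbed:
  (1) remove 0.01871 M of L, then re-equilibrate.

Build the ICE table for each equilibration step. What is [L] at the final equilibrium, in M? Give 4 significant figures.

Q₀ = 51.11 vs Keq = 0.02831 ⇒ Q>K, reverse
Step 1:
                  M         L
  I           0.138    0.3665
  C          0.4391   -0.2927
  E          0.5771   0.07376
  solve Keq expr → x = -0.1464; check Q = 0.02831
Then remove 0.01871 M of L.
Step 2:
                  M         L
  I          0.5771   0.05505
  C        -0.02184   0.01456
  E          0.5553   0.06962
  solve Keq expr → x = 0.007281; check Q = 0.02831

[L]_eq = 0.06962 M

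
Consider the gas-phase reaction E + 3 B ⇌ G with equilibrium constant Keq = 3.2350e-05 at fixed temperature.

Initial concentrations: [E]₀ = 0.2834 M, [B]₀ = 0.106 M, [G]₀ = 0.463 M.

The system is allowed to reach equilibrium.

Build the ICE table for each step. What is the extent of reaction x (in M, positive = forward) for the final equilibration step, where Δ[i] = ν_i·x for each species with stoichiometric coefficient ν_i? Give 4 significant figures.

x = -0.4629 M

Q₀ = 1372 vs Keq = 3.2350e-05 ⇒ Q>K, reverse
Step 1:
                   E          B          G
  init        0.2834      0.106      0.463
  Δ           0.4629      1.389    -0.4629
  eq          0.7463      1.495 8.0633e-05
  solve Keq expr → x = -0.4629; check Q = 3.2350e-05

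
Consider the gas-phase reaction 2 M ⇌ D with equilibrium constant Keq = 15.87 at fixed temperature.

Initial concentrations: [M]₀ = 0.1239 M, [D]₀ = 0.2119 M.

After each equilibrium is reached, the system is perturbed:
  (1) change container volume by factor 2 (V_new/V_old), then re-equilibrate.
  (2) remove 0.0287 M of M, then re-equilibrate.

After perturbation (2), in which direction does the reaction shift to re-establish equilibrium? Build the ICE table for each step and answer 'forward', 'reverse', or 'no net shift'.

Q₀ = 13.8 vs Keq = 15.87 ⇒ Q<K, forward
Step 1:
                   M          D
  I           0.1239     0.2119
  C         -0.00735   0.003675
  E           0.1165     0.2156
  solve Keq expr → x = 0.003675; check Q = 15.87
Then change container volume by factor 2 (V_new/V_old).
Step 2:
                   M          D
  I          0.05827     0.1078
  C          0.02019   -0.01009
  E          0.07846     0.0977
  solve Keq expr → x = -0.01009; check Q = 15.87
Then remove 0.0287 M of M.
Step 3:
                   M          D
  I          0.04976     0.0977
  C          0.02377   -0.01189
  E          0.07353    0.08581
  solve Keq expr → x = -0.01189; check Q = 15.87

Direction: reverse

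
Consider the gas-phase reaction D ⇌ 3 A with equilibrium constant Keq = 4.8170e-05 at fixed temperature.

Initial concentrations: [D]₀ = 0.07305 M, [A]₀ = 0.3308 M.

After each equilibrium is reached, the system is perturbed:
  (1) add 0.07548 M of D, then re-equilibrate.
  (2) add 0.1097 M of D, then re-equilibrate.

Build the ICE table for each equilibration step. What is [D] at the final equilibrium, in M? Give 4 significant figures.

[D]_eq = 0.3599 M

Q₀ = 0.4955 vs Keq = 4.8170e-05 ⇒ Q>K, reverse
Step 1:
                  D         A
  I         0.07305    0.3308
  C          0.1035   -0.3104
  E          0.1765   0.02041
  solve Keq expr → x = -0.1035; check Q = 4.8170e-05
Then add 0.07548 M of D.
Step 2:
                  D         A
  I           0.252   0.02041
  C       -8.4861e-04  0.002546
  E          0.2511   0.02296
  solve Keq expr → x = 8.4861e-04; check Q = 4.8170e-05
Then add 0.1097 M of D.
Step 3:
                  D         A
  I          0.3608   0.02296
  C       -9.7479e-04  0.002924
  E          0.3599   0.02588
  solve Keq expr → x = 9.7479e-04; check Q = 4.8170e-05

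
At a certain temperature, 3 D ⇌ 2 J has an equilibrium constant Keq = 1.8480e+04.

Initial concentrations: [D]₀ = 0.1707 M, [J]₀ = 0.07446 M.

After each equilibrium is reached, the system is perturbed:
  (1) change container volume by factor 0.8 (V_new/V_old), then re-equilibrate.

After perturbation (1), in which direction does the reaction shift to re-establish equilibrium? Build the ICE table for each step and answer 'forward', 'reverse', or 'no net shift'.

Direction: forward

Q₀ = 1.115 vs Keq = 1.8480e+04 ⇒ Q<K, forward
Step 1:
                   D          J
  I           0.1707    0.07446
  C          -0.1586     0.1058
  E          0.01207     0.1802
  solve Keq expr → x = 0.05288; check Q = 1.8480e+04
Then change container volume by factor 0.8 (V_new/V_old).
Step 2:
                   D          J
  I          0.01508     0.2253
  C        -0.001052 7.0150e-04
  E          0.01403      0.226
  solve Keq expr → x = 3.5075e-04; check Q = 1.8480e+04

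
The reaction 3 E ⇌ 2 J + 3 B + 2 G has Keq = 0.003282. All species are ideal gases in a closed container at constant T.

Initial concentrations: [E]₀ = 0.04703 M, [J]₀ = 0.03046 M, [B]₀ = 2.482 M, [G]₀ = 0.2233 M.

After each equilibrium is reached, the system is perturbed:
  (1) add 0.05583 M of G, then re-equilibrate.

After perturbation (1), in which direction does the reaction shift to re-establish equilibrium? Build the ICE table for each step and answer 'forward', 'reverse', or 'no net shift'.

Direction: reverse

Q₀ = 6.8 vs Keq = 0.003282 ⇒ Q>K, reverse
Step 1:
                  E         J         B         G
  I         0.04703   0.03046     2.482    0.2233
  C         0.04259  -0.02839  -0.04259  -0.02839
  E         0.08962   0.00207     2.439    0.1949
  solve Keq expr → x = -0.0142; check Q = 0.003282
Then add 0.05583 M of G.
Step 2:
                  E         J         B         G
  I         0.08962   0.00207     2.439    0.2507
  C       6.5927e-04 -4.3951e-04 -6.5927e-04 -4.3951e-04
  E         0.09027   0.00163     2.439    0.2503
  solve Keq expr → x = -2.1976e-04; check Q = 0.003282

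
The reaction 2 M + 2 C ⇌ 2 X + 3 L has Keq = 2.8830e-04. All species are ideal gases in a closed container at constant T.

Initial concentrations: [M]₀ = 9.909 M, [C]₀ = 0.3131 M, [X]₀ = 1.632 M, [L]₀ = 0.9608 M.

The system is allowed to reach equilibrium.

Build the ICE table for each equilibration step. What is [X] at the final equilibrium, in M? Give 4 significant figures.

[X]_eq = 1.154 M

Q₀ = 0.2454 vs Keq = 2.8830e-04 ⇒ Q>K, reverse
Step 1:
                    M           C           X           L
  I             9.909      0.3131       1.632      0.9608
  C            0.4776      0.4776     -0.4776     -0.7164
  E             10.39      0.7907       1.154      0.2444
  solve Keq expr → x = -0.2388; check Q = 2.8830e-04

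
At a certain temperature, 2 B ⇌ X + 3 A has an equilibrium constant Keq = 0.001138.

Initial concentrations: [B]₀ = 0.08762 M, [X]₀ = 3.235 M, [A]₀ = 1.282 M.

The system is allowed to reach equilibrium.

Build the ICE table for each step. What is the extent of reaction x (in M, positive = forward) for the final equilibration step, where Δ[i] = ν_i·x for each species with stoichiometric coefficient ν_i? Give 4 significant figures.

Q₀ = 887.8 vs Keq = 0.001138 ⇒ Q>K, reverse
Step 1:
                   B          X          A
  Initial    0.08762      3.235      1.282
  Change      0.8089    -0.4045     -1.213
  Equil       0.8965      2.831    0.06862
  solve Keq expr → x = -0.4045; check Q = 0.001138

x = -0.4045 M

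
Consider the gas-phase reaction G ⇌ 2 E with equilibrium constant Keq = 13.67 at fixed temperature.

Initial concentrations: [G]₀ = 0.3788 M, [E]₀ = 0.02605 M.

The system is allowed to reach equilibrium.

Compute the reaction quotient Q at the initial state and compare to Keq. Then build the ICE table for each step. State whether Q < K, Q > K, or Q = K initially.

Q₀ = 0.001791; Q < K (proceeds forward)

Q₀ = 0.001791 vs Keq = 13.67 ⇒ Q<K, forward
Step 1:
                   G          E
  Initial     0.3788    0.02605
  Change     -0.3419     0.6839
  Equil      0.03687     0.7099
  solve Keq expr → x = 0.3419; check Q = 13.67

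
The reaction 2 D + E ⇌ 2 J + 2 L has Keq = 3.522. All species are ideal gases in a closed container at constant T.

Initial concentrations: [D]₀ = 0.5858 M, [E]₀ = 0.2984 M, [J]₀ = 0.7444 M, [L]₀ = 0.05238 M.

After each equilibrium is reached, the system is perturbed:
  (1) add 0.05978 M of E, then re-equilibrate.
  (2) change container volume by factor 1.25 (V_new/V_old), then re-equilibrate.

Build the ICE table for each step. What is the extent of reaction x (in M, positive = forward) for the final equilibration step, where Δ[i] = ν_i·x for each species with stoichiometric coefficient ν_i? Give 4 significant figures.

x = 0.005337 M

Q₀ = 0.01485 vs Keq = 3.522 ⇒ Q<K, forward
Step 1:
                  D         E         J         L
  Initial    0.5858    0.2984    0.7444   0.05238
  Change    -0.2344   -0.1172    0.2344    0.2344
  Equil      0.3514    0.1812    0.9788    0.2868
  solve Keq expr → x = 0.1172; check Q = 3.522
Then add 0.05978 M of E.
Step 2:
                  D         E         J         L
  Initial    0.3514     0.241    0.9788    0.2868
  Change   -0.01703 -0.008513   0.01703   0.01703
  Equil      0.3344    0.2325    0.9958    0.3038
  solve Keq expr → x = 0.008513; check Q = 3.522
Then change container volume by factor 1.25 (V_new/V_old).
Step 3:
                  D         E         J         L
  Initial    0.2675     0.186    0.7967    0.2431
  Change   -0.01067 -0.005337   0.01067   0.01067
  Equil      0.2568    0.1806    0.8073    0.2537
  solve Keq expr → x = 0.005337; check Q = 3.522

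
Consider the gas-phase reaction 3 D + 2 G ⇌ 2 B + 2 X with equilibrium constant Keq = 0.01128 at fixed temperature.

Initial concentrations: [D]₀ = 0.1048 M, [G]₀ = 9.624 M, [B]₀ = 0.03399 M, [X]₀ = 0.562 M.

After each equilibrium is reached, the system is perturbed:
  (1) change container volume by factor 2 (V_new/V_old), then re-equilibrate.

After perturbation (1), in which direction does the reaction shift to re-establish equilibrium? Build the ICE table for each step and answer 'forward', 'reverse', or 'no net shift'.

Direction: reverse

Q₀ = 0.003423 vs Keq = 0.01128 ⇒ Q<K, forward
Step 1:
                    D           G           B           X
  init         0.1048       9.624     0.03399       0.562
  Δ          -0.01766    -0.01178     0.01178     0.01178
  eq          0.08714       9.612     0.04577      0.5738
  solve Keq expr → x = 0.005888; check Q = 0.01128
Then change container volume by factor 2 (V_new/V_old).
Step 2:
                    D           G           B           X
  init        0.04357       4.806     0.02288      0.2869
  Δ          0.005204     0.00347    -0.00347    -0.00347
  eq          0.04877        4.81     0.01941      0.2834
  solve Keq expr → x = -0.001735; check Q = 0.01128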